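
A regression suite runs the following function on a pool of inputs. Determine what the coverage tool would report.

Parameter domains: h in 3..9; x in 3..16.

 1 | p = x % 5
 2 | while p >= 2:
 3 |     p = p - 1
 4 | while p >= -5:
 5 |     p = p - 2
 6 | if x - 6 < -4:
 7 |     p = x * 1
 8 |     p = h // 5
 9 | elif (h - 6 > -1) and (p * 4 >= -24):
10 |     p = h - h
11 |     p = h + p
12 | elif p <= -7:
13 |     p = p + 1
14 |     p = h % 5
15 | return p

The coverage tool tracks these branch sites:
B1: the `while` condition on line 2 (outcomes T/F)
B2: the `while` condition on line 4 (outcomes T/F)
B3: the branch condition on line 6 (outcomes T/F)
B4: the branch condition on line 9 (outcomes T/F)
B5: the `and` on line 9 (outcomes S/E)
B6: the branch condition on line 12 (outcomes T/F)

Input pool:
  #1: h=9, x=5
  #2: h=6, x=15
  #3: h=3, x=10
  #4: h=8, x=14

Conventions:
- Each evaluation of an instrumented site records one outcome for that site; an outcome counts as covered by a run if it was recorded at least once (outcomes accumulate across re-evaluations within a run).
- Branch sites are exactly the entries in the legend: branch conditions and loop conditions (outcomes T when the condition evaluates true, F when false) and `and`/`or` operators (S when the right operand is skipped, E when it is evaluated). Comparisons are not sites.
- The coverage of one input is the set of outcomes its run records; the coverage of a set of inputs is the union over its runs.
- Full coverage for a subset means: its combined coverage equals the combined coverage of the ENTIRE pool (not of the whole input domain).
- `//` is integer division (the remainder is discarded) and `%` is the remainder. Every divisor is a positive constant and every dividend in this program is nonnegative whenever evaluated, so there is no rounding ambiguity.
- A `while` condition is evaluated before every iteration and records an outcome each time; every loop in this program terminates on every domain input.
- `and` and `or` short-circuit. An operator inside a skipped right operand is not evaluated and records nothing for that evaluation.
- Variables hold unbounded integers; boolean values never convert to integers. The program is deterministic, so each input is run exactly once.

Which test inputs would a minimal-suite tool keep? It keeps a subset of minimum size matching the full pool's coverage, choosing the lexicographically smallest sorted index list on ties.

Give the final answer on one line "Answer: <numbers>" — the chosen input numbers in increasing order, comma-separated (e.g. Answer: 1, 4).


test 1 (h=9, x=5) fires B1->F, B2->T, B2->T, B2->T, B2->F, B3->F, B5->E, B4->T; hits B1=F, B2=T, B2=F, B3=F, B4=T, B5=E
test 2 (h=6, x=15) fires B1->F, B2->T, B2->T, B2->T, B2->F, B3->F, B5->E, B4->T; hits B1=F, B2=T, B2=F, B3=F, B4=T, B5=E
test 3 (h=3, x=10) fires B1->F, B2->T, B2->T, B2->T, B2->F, B3->F, B5->S, B4->F, B6->F; hits B1=F, B2=T, B2=F, B3=F, B4=F, B5=S, B6=F
test 4 (h=8, x=14) fires B1->T, B1->T, B1->T, B1->F, B2->T, B2->T, B2->T, B2->T, B2->F, B3->F, B5->E, B4->F, B6->T; hits B1=T, B1=F, B2=T, B2=F, B3=F, B4=F, B5=E, B6=T
union over all inputs: B1=T, B1=F, B2=T, B2=F, B3=F, B4=T, B4=F, B5=S, B5=E, B6=T, B6=F (11 outcomes)
no size-1 subset reaches all 11 outcomes (best union: 8/11)
no size-2 subset reaches all 11 outcomes (best union: 10/11)
inputs {1, 3, 4} (size 3) cover everything; no size-3 subset with a lexicographically smaller index list covers all 11
Answer: 1, 3, 4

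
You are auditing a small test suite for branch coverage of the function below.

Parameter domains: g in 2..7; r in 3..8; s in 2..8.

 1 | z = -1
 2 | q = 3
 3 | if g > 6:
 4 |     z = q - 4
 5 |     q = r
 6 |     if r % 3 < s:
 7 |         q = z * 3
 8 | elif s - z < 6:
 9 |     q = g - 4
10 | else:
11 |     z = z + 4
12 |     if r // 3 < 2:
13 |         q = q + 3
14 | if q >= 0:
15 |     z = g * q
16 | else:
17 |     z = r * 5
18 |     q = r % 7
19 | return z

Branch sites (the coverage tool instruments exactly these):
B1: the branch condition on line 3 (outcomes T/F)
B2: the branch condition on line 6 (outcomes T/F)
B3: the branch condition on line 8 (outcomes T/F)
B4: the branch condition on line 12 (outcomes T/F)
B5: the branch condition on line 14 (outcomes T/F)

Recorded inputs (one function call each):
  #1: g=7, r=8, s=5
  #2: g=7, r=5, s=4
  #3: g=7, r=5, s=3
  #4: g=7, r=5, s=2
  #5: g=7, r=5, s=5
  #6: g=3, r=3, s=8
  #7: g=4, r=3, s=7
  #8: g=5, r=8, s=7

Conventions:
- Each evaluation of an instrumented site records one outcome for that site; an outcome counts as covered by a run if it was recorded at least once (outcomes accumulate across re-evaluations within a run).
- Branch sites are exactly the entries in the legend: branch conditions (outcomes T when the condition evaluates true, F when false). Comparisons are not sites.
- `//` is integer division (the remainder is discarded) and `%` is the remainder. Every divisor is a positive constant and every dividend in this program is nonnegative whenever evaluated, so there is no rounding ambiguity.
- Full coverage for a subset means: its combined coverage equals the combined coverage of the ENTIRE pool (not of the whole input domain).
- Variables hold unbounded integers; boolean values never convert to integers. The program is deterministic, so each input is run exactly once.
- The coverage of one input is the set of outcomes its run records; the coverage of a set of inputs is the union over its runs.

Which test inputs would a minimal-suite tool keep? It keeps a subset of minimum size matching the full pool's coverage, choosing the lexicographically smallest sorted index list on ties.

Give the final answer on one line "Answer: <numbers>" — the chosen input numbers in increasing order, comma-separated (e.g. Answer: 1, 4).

input #1 (g=7, r=8, s=5): events B1->T, B2->T, B5->F; covers B1=T, B2=T, B5=F
input #2 (g=7, r=5, s=4): events B1->T, B2->T, B5->F; covers B1=T, B2=T, B5=F
input #3 (g=7, r=5, s=3): events B1->T, B2->T, B5->F; covers B1=T, B2=T, B5=F
input #4 (g=7, r=5, s=2): events B1->T, B2->F, B5->T; covers B1=T, B2=F, B5=T
input #5 (g=7, r=5, s=5): events B1->T, B2->T, B5->F; covers B1=T, B2=T, B5=F
input #6 (g=3, r=3, s=8): events B1->F, B3->F, B4->T, B5->T; covers B1=F, B3=F, B4=T, B5=T
input #7 (g=4, r=3, s=7): events B1->F, B3->F, B4->T, B5->T; covers B1=F, B3=F, B4=T, B5=T
input #8 (g=5, r=8, s=7): events B1->F, B3->F, B4->F, B5->T; covers B1=F, B3=F, B4=F, B5=T
together the pool reaches 9 outcomes: B1=T, B1=F, B2=T, B2=F, B3=F, B4=T, B4=F, B5=T, B5=F
size 1 is not enough: best union over all size-1 subsets is 4/9
size 2 is not enough: best union over all size-2 subsets is 7/9
size 3 is not enough: best union over all size-3 subsets is 8/9
the canonical winner is {1, 4, 6, 8}: size 4, full 9-outcome coverage, earliest index list among size-4 covers

Answer: 1, 4, 6, 8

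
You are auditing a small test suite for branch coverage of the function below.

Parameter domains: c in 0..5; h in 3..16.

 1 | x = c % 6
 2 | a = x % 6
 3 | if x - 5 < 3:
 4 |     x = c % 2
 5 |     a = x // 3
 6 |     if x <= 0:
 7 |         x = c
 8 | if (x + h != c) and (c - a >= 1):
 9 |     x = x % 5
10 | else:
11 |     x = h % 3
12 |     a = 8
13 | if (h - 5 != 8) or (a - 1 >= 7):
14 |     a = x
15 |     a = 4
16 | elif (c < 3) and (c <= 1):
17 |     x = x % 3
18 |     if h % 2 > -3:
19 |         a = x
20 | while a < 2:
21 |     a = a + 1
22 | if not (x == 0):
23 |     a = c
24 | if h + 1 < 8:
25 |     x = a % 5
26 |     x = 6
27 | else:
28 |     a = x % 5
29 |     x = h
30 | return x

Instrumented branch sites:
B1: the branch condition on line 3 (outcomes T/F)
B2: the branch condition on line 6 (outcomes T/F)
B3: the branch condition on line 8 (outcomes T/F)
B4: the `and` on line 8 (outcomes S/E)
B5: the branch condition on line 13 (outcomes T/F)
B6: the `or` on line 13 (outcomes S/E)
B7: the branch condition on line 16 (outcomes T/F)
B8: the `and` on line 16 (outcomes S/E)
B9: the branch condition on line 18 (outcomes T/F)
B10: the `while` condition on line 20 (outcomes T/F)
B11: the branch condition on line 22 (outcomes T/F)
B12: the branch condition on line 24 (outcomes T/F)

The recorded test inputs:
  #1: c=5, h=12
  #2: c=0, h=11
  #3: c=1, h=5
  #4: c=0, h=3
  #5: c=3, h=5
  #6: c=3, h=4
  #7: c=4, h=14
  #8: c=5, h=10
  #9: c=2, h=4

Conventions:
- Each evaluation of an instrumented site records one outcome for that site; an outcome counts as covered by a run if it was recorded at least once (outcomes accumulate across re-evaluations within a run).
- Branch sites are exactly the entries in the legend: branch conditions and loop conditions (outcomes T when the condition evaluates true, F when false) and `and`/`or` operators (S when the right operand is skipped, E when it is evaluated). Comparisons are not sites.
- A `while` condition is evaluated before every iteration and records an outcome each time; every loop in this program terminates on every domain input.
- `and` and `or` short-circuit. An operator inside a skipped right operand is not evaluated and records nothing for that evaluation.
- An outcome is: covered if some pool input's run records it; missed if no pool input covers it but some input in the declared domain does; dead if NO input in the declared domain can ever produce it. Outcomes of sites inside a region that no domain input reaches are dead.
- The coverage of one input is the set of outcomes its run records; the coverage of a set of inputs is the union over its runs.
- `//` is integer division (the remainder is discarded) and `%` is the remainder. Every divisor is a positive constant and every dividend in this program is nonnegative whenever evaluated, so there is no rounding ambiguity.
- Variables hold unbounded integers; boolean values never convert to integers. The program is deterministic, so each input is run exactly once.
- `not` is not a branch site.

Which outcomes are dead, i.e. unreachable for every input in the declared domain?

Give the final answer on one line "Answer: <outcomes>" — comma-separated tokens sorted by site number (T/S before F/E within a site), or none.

exhaustive pass over the 84-input domain:
  B1=F: zero occurrences over every domain input -> dead
  B9=F: zero occurrences over every domain input -> dead
  reachable outcomes have witnesses, e.g. B1=T (e.g. c=0, h=3), B2=T (e.g. c=0, h=3), B2=F (e.g. c=1, h=3), B3=T (e.g. c=1, h=3)

Answer: B1=F, B9=F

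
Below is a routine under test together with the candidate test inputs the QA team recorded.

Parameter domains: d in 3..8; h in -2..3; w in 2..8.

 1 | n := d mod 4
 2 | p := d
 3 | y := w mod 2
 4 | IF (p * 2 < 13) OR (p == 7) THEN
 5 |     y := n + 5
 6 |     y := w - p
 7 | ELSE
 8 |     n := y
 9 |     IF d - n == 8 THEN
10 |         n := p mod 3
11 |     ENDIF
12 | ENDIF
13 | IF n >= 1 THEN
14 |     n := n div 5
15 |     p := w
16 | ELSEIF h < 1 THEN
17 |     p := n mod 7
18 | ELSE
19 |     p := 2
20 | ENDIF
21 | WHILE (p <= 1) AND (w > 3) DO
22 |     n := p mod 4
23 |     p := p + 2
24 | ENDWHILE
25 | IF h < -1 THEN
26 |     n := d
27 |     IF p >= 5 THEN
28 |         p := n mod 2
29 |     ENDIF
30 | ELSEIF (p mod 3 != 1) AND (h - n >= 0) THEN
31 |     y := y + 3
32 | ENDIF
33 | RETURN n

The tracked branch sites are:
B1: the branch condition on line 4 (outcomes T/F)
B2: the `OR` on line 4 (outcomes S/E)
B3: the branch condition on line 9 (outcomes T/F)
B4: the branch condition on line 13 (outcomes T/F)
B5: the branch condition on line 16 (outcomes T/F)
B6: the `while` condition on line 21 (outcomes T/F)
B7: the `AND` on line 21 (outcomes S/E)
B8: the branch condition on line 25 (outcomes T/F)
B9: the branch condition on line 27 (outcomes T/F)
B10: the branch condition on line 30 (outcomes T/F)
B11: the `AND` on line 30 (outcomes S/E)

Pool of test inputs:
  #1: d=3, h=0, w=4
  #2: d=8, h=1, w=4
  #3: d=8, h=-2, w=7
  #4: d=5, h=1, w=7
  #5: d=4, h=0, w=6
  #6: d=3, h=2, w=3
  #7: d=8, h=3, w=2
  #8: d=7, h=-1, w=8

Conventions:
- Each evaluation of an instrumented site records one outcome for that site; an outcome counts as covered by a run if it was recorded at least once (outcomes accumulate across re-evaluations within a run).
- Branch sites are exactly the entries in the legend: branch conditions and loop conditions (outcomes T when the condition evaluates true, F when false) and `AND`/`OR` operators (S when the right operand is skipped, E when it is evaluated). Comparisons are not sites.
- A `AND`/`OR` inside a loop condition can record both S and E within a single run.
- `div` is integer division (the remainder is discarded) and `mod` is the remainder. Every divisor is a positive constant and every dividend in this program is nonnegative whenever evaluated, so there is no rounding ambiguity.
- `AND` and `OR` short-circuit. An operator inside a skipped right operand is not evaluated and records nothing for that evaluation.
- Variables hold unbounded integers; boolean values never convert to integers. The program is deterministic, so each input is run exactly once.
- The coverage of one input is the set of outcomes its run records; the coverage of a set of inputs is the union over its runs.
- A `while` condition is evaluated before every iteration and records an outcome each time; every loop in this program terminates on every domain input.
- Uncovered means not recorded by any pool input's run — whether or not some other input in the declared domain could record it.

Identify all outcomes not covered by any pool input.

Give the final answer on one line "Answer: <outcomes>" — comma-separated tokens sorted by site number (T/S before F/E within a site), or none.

input #1, d=3, h=0, w=4: events B2->S, B1->T, B4->T, B7->S, B6->F, B8->F, B11->S, B10->F; outcomes B1=T, B2=S, B4=T, B6=F, B7=S, B8=F, B10=F, B11=S
input #2, d=8, h=1, w=4: events B2->E, B1->F, B3->T, B4->T, B7->S, B6->F, B8->F, B11->S, B10->F; outcomes B1=F, B2=E, B3=T, B4=T, B6=F, B7=S, B8=F, B10=F, B11=S
input #3, d=8, h=-2, w=7: events B2->E, B1->F, B3->F, B4->T, B7->S, B6->F, B8->T, B9->T; outcomes B1=F, B2=E, B3=F, B4=T, B6=F, B7=S, B8=T, B9=T
input #4, d=5, h=1, w=7: events B2->S, B1->T, B4->T, B7->S, B6->F, B8->F, B11->S, B10->F; outcomes B1=T, B2=S, B4=T, B6=F, B7=S, B8=F, B10=F, B11=S
input #5, d=4, h=0, w=6: events B2->S, B1->T, B4->F, B5->T, B7->E, B6->T, B7->S, B6->F, B8->F, B11->E, B10->T; outcomes B1=T, B2=S, B4=F, B5=T, B6=T, B6=F, B7=S, B7=E, B8=F, B10=T, B11=E
input #6, d=3, h=2, w=3: events B2->S, B1->T, B4->T, B7->S, B6->F, B8->F, B11->E, B10->T; outcomes B1=T, B2=S, B4=T, B6=F, B7=S, B8=F, B10=T, B11=E
input #7, d=8, h=3, w=2: events B2->E, B1->F, B3->T, B4->T, B7->S, B6->F, B8->F, B11->E, B10->T; outcomes B1=F, B2=E, B3=T, B4=T, B6=F, B7=S, B8=F, B10=T, B11=E
input #8, d=7, h=-1, w=8: events B2->E, B1->T, B4->T, B7->S, B6->F, B8->F, B11->E, B10->F; outcomes B1=T, B2=E, B4=T, B6=F, B7=S, B8=F, B10=F, B11=E
union over the pool: B1=T, B1=F, B2=S, B2=E, B3=T, B3=F, B4=T, B4=F, B5=T, B6=T, B6=F, B7=S, B7=E, B8=T, B8=F, B9=T, B10=T, B10=F, B11=S, B11=E
uncovered (2 of 22): B5=F, B9=F

Answer: B5=F, B9=F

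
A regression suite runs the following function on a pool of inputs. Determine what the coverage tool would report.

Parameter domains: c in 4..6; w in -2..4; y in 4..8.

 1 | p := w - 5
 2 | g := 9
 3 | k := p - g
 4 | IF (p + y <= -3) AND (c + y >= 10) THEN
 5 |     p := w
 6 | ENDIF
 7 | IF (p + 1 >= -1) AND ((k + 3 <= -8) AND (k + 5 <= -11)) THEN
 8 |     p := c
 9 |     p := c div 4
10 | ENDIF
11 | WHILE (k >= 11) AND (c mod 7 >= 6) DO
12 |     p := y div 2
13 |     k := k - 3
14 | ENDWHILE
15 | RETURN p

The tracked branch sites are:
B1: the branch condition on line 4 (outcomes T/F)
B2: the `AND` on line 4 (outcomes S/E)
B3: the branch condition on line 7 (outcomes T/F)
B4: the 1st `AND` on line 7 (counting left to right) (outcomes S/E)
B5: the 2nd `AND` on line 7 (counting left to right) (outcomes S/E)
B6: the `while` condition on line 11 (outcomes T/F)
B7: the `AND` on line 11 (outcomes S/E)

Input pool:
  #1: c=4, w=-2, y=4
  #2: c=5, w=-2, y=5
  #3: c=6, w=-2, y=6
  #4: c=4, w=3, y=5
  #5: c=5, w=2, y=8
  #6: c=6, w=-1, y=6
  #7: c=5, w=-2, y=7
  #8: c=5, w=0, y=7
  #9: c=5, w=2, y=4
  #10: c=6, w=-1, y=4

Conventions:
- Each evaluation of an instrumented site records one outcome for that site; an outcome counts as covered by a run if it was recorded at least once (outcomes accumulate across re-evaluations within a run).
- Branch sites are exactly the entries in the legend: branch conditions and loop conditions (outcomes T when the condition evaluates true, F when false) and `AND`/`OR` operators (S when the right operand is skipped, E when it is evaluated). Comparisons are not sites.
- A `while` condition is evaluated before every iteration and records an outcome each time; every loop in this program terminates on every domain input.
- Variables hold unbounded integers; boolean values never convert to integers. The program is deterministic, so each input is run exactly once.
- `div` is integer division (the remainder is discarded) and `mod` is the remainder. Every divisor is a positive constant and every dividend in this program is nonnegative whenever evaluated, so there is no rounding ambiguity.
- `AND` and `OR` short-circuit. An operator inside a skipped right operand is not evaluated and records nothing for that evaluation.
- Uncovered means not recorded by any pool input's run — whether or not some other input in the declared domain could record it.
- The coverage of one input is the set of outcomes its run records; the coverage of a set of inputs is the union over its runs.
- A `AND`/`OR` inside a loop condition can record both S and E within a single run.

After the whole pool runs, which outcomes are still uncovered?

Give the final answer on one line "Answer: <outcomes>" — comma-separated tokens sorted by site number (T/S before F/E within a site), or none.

#1 (c=4, w=-2, y=4) -> B2->E, B1->F, B4->S, B3->F, B7->S, B6->F; covered: B1=F, B2=E, B3=F, B4=S, B6=F, B7=S
#2 (c=5, w=-2, y=5) -> B2->S, B1->F, B4->S, B3->F, B7->S, B6->F; covered: B1=F, B2=S, B3=F, B4=S, B6=F, B7=S
#3 (c=6, w=-2, y=6) -> B2->S, B1->F, B4->S, B3->F, B7->S, B6->F; covered: B1=F, B2=S, B3=F, B4=S, B6=F, B7=S
#4 (c=4, w=3, y=5) -> B2->S, B1->F, B4->E, B5->E, B3->F, B7->S, B6->F; covered: B1=F, B2=S, B3=F, B4=E, B5=E, B6=F, B7=S
#5 (c=5, w=2, y=8) -> B2->S, B1->F, B4->S, B3->F, B7->S, B6->F; covered: B1=F, B2=S, B3=F, B4=S, B6=F, B7=S
#6 (c=6, w=-1, y=6) -> B2->S, B1->F, B4->S, B3->F, B7->S, B6->F; covered: B1=F, B2=S, B3=F, B4=S, B6=F, B7=S
#7 (c=5, w=-2, y=7) -> B2->S, B1->F, B4->S, B3->F, B7->S, B6->F; covered: B1=F, B2=S, B3=F, B4=S, B6=F, B7=S
#8 (c=5, w=0, y=7) -> B2->S, B1->F, B4->S, B3->F, B7->S, B6->F; covered: B1=F, B2=S, B3=F, B4=S, B6=F, B7=S
#9 (c=5, w=2, y=4) -> B2->S, B1->F, B4->S, B3->F, B7->S, B6->F; covered: B1=F, B2=S, B3=F, B4=S, B6=F, B7=S
#10 (c=6, w=-1, y=4) -> B2->S, B1->F, B4->S, B3->F, B7->S, B6->F; covered: B1=F, B2=S, B3=F, B4=S, B6=F, B7=S
union over the pool: B1=F, B2=S, B2=E, B3=F, B4=S, B4=E, B5=E, B6=F, B7=S
uncovered (5 of 14): B1=T, B3=T, B5=S, B6=T, B7=E

Answer: B1=T, B3=T, B5=S, B6=T, B7=E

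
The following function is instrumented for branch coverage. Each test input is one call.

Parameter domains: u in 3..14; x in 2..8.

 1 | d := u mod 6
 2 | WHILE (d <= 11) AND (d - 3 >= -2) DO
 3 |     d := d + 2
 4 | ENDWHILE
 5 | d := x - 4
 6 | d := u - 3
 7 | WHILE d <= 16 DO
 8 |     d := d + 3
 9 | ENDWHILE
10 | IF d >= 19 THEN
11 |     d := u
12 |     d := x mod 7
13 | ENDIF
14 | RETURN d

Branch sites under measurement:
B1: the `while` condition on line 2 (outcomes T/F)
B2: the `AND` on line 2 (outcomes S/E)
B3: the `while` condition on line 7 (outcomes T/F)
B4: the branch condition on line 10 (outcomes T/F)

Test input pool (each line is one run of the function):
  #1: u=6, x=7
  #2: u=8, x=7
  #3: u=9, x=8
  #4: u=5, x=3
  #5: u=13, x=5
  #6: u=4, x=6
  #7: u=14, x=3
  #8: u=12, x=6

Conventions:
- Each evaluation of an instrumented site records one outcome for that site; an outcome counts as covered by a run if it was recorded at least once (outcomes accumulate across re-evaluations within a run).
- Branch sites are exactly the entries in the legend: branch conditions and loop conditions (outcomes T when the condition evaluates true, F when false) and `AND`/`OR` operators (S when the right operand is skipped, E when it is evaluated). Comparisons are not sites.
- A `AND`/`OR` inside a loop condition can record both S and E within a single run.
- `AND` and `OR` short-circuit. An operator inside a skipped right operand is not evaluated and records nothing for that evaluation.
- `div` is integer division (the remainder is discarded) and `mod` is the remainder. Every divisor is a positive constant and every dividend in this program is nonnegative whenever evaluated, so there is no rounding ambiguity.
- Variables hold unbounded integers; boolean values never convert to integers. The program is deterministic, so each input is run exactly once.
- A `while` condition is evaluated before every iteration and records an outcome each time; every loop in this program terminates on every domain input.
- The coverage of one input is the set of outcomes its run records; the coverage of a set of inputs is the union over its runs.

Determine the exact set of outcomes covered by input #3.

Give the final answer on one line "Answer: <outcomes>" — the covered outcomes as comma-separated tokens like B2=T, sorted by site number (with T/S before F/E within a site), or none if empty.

Running input #3 (u=9, x=8), event by event:
  B2->E, B1->T, B2->E, B1->T, B2->E, B1->T, B2->E, B1->T, B2->E, B1->T
  B2->S, B1->F, B3->T, B3->T, B3->T, B3->T, B3->F, B4->F
deduplicating events, the covered set is: B1=T, B1=F, B2=S, B2=E, B3=T, B3=F, B4=F

Answer: B1=T, B1=F, B2=S, B2=E, B3=T, B3=F, B4=F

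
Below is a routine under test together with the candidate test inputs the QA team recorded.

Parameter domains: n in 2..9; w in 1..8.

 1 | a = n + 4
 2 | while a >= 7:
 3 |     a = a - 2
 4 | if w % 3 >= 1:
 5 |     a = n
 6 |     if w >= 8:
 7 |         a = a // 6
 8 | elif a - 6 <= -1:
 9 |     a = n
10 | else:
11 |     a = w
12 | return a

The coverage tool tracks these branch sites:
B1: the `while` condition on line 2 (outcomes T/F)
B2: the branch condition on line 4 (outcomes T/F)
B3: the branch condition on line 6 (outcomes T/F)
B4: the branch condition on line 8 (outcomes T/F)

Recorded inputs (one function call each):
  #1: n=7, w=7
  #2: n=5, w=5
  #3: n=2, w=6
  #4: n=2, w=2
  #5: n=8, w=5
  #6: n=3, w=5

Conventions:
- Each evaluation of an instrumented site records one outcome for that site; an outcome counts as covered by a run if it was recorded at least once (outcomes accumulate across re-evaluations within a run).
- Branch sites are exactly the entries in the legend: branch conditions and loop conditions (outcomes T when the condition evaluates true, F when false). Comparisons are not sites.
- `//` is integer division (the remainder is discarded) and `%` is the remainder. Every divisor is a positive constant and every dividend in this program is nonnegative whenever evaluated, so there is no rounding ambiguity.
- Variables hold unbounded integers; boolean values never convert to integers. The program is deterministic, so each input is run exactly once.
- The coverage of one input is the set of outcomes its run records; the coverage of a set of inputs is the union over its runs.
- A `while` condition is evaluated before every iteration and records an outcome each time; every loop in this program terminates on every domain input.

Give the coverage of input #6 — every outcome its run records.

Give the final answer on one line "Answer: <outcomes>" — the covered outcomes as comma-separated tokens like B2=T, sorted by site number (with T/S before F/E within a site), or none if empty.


Simulating input #6 (n=3, w=5) step by step:
  B1->T, B1->F, B2->T, B3->F
distinct outcomes covered: B1=T, B1=F, B2=T, B3=F
Answer: B1=T, B1=F, B2=T, B3=F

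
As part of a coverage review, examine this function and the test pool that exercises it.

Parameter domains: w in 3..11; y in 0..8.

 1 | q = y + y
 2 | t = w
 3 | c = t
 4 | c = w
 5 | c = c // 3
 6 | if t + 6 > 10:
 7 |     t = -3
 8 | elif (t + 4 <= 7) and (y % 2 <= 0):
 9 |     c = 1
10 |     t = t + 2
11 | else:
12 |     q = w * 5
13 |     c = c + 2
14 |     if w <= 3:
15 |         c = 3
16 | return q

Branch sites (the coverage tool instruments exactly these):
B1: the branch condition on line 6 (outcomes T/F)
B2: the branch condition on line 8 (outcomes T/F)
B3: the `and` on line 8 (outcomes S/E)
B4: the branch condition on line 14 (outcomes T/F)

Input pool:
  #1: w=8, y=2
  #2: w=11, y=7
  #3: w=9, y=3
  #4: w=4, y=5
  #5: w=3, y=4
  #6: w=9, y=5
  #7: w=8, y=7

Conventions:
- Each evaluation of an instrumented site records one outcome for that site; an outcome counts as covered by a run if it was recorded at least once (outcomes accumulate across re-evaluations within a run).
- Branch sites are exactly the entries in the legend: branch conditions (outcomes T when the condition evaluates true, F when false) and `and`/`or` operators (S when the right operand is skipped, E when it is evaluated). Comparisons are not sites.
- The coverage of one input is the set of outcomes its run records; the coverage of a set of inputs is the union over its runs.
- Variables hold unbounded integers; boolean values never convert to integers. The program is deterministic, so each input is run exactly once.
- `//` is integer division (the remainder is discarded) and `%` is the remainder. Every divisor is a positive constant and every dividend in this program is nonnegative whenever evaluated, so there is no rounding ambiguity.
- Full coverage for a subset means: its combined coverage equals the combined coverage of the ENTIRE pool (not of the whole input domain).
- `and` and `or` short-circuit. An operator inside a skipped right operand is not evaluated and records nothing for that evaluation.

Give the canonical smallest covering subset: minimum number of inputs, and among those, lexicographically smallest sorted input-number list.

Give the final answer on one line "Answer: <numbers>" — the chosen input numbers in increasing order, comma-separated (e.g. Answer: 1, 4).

run #1 (w=8, y=2) records B1=T
run #2 (w=11, y=7) records B1=T
run #3 (w=9, y=3) records B1=T
run #4 (w=4, y=5) records B1=F, B2=F, B3=S, B4=F
run #5 (w=3, y=4) records B1=F, B2=T, B3=E
run #6 (w=9, y=5) records B1=T
run #7 (w=8, y=7) records B1=T
pool-wide coverage (7 outcomes): B1=T, B1=F, B2=T, B2=F, B3=S, B3=E, B4=F
every size-1 subset falls short of the 7 outcomes (best: 4/7)
every size-2 subset falls short of the 7 outcomes (best: 6/7)
inputs {1, 4, 5} (size 3) cover everything; no size-3 subset with a lexicographically smaller index list covers all 7

Answer: 1, 4, 5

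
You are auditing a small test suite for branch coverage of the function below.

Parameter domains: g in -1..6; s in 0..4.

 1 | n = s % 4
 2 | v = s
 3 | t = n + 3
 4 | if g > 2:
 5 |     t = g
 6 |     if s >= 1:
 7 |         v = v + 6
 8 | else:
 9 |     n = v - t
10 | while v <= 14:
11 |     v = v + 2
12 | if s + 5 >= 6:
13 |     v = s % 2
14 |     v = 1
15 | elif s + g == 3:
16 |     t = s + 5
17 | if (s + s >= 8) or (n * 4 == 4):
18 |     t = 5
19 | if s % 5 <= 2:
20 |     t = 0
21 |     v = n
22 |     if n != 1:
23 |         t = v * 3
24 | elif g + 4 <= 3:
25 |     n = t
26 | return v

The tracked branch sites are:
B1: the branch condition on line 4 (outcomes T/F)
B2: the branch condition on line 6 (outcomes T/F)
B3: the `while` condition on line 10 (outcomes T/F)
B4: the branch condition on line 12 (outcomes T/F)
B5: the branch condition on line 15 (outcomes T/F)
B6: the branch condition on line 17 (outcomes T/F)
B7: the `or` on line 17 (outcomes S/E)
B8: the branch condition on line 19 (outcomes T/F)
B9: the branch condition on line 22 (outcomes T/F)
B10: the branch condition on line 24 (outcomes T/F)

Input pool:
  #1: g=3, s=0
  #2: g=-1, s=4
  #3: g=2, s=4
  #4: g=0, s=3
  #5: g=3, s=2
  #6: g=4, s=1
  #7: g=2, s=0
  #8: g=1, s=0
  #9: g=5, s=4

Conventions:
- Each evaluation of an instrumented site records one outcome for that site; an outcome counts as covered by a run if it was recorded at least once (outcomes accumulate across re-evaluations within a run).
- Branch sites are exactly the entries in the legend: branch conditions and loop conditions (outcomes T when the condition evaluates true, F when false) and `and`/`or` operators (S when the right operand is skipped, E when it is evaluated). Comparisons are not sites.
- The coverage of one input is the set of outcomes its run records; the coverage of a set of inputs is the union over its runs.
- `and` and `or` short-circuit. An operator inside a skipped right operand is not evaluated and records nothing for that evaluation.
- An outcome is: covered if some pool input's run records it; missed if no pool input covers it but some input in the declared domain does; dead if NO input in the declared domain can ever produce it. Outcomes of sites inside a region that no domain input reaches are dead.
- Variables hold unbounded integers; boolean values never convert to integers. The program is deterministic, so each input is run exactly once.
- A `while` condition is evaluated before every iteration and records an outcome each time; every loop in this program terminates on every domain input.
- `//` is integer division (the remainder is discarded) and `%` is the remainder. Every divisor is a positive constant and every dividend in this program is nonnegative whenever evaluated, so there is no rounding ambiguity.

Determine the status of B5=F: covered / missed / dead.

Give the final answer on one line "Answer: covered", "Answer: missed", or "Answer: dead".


B5=F is recorded by pool input(s) 7, 8 -> covered
Answer: covered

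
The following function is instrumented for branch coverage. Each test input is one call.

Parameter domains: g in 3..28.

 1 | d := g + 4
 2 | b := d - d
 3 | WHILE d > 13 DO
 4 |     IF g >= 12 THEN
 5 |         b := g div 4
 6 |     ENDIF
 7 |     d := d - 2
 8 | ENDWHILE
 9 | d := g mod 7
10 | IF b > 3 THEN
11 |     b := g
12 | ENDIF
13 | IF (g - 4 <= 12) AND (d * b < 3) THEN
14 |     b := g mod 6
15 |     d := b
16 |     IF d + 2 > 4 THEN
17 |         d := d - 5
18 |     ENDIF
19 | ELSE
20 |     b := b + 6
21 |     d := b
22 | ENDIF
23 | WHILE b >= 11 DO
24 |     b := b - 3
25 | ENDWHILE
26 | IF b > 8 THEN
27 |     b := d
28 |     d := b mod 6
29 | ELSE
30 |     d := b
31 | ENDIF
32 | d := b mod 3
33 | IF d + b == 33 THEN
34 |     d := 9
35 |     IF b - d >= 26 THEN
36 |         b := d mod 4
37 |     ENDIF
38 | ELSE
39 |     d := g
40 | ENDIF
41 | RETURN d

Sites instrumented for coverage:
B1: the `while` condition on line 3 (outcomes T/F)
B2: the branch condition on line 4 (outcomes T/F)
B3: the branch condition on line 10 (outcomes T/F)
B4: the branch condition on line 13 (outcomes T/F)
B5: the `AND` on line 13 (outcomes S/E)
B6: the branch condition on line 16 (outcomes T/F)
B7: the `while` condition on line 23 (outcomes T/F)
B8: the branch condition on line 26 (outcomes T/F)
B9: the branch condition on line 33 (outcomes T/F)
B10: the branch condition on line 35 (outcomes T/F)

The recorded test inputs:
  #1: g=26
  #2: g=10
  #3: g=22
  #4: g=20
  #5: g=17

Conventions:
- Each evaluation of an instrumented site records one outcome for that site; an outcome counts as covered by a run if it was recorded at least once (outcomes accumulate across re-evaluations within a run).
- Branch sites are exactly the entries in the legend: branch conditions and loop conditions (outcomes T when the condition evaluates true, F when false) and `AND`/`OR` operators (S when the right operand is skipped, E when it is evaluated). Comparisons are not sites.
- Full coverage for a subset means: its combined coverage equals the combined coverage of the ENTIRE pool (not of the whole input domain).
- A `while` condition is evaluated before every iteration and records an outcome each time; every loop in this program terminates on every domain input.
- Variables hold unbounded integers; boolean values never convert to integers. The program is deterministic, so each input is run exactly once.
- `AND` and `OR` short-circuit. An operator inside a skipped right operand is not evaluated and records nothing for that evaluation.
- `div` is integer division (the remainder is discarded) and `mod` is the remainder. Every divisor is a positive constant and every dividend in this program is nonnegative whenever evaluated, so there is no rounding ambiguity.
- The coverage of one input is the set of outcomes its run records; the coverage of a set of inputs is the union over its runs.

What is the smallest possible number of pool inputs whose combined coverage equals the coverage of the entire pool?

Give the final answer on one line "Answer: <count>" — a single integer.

test 1 (g=26) hits B1=T, B1=F, B2=T, B3=T, B4=F, B5=S, B7=T, B7=F, B8=F, B9=F
test 2 (g=10) hits B1=T, B1=F, B2=F, B3=F, B4=T, B5=E, B6=T, B7=F, B8=F, B9=F
test 3 (g=22) hits B1=T, B1=F, B2=T, B3=T, B4=F, B5=S, B7=T, B7=F, B8=T, B9=F
test 4 (g=20) hits B1=T, B1=F, B2=T, B3=T, B4=F, B5=S, B7=T, B7=F, B8=F, B9=F
test 5 (g=17) hits B1=T, B1=F, B2=T, B3=T, B4=F, B5=S, B7=T, B7=F, B8=F, B9=F
union over all inputs: B1=T, B1=F, B2=T, B2=F, B3=T, B3=F, B4=T, B4=F, B5=S, B5=E, B6=T, B7=T, B7=F, B8=T, B8=F, B9=F (16 outcomes)
every size-1 subset falls short of the 16 outcomes (best: 10/16)
the canonical winner is {2, 3}: size 2, full 16-outcome coverage, earliest index list among size-2 covers

Answer: 2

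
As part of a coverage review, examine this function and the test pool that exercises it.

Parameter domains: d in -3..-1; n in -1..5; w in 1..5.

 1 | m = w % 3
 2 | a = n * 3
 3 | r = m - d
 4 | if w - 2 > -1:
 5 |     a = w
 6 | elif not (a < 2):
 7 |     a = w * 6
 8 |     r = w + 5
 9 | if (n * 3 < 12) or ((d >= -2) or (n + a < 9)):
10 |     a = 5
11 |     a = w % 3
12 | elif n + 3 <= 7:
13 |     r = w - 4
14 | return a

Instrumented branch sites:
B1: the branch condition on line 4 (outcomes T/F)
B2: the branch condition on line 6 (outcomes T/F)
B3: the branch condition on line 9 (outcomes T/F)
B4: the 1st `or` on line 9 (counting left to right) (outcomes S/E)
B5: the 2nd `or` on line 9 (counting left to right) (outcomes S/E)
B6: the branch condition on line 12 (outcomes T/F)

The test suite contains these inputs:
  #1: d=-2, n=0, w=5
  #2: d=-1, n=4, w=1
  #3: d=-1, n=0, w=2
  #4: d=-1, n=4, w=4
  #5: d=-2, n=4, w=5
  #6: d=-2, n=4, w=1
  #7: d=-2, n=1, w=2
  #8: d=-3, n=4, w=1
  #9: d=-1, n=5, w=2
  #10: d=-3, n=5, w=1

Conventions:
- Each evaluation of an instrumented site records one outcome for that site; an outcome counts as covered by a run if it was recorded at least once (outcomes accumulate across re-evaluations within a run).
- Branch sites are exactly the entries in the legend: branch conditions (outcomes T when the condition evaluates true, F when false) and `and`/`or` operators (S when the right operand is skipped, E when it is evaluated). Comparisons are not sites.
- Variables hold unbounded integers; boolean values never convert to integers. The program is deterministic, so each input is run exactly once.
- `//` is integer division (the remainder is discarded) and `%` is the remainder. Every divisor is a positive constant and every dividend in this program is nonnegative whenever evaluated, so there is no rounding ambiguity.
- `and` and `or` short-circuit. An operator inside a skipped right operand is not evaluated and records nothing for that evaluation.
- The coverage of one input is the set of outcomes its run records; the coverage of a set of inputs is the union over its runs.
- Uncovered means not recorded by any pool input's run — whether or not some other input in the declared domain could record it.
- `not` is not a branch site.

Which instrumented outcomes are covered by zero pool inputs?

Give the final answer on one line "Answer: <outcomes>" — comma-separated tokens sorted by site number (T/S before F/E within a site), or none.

test 1 (d=-2, n=0, w=5) fires B1->T, B4->S, B3->T; hits B1=T, B3=T, B4=S
test 2 (d=-1, n=4, w=1) fires B1->F, B2->T, B4->E, B5->S, B3->T; hits B1=F, B2=T, B3=T, B4=E, B5=S
test 3 (d=-1, n=0, w=2) fires B1->T, B4->S, B3->T; hits B1=T, B3=T, B4=S
test 4 (d=-1, n=4, w=4) fires B1->T, B4->E, B5->S, B3->T; hits B1=T, B3=T, B4=E, B5=S
test 5 (d=-2, n=4, w=5) fires B1->T, B4->E, B5->S, B3->T; hits B1=T, B3=T, B4=E, B5=S
test 6 (d=-2, n=4, w=1) fires B1->F, B2->T, B4->E, B5->S, B3->T; hits B1=F, B2=T, B3=T, B4=E, B5=S
test 7 (d=-2, n=1, w=2) fires B1->T, B4->S, B3->T; hits B1=T, B3=T, B4=S
test 8 (d=-3, n=4, w=1) fires B1->F, B2->T, B4->E, B5->E, B3->F, B6->T; hits B1=F, B2=T, B3=F, B4=E, B5=E, B6=T
test 9 (d=-1, n=5, w=2) fires B1->T, B4->E, B5->S, B3->T; hits B1=T, B3=T, B4=E, B5=S
test 10 (d=-3, n=5, w=1) fires B1->F, B2->T, B4->E, B5->E, B3->F, B6->F; hits B1=F, B2=T, B3=F, B4=E, B5=E, B6=F
union over the pool: B1=T, B1=F, B2=T, B3=T, B3=F, B4=S, B4=E, B5=S, B5=E, B6=T, B6=F
uncovered (1 of 12): B2=F

Answer: B2=F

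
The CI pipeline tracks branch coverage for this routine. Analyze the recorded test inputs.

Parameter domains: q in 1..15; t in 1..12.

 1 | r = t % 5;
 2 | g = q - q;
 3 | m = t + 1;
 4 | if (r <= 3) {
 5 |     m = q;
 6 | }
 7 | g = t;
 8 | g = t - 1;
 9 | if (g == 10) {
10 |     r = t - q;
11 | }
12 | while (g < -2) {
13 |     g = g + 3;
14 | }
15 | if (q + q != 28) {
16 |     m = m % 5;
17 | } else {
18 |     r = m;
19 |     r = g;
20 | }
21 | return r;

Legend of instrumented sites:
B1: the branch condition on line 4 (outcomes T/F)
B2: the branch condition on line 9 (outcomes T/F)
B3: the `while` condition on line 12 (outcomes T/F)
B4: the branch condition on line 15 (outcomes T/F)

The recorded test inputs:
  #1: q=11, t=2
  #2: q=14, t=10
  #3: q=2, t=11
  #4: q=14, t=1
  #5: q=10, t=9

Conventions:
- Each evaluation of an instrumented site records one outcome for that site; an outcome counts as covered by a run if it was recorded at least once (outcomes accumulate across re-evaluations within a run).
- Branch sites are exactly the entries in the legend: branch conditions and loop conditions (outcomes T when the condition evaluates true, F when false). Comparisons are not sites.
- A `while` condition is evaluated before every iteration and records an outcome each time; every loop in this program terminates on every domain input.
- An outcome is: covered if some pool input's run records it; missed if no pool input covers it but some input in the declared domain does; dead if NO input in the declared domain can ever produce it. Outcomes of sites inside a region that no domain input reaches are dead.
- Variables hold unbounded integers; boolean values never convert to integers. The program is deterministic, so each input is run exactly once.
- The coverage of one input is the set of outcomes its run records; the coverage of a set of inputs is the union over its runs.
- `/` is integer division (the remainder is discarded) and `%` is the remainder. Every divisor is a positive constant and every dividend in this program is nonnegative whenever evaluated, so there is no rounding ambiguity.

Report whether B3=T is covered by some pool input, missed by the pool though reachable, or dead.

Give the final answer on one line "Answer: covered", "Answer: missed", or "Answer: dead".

no pool input records B3=T
checking all 180 inputs in the declared domain: B3=T is never recorded -> dead

Answer: dead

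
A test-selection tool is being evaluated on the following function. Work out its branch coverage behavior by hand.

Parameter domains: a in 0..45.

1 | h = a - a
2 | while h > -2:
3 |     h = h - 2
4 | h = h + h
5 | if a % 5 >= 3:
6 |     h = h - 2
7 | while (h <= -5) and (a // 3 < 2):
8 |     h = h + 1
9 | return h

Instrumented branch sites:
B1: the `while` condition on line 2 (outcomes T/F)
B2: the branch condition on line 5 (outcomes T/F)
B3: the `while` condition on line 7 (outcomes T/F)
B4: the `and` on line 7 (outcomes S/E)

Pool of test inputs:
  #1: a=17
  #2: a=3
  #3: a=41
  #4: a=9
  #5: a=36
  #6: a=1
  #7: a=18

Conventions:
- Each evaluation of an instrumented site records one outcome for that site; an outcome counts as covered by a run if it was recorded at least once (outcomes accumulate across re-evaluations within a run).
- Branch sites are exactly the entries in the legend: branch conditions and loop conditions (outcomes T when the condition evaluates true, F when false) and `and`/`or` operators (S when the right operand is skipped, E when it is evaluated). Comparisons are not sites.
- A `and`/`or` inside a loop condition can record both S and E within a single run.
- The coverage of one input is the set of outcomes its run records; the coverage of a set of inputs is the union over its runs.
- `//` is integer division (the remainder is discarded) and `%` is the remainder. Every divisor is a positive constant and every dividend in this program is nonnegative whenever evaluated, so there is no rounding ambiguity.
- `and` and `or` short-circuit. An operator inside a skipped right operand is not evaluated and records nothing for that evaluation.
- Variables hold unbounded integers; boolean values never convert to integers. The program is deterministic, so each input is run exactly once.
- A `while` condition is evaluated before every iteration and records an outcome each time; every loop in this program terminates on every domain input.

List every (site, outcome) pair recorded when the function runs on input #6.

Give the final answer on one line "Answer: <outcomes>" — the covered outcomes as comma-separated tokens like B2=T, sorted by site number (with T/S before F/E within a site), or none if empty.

Tracing the run of input #6 (a=1):
  B1->T, B1->F, B2->F, B4->S, B3->F
as a set, this run covers: B1=T, B1=F, B2=F, B3=F, B4=S

Answer: B1=T, B1=F, B2=F, B3=F, B4=S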